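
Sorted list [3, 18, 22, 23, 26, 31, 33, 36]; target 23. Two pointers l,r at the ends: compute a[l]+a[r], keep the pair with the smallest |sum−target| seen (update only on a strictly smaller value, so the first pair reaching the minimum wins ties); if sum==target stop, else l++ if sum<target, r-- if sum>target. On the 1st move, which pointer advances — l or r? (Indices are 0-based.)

r

l=0 r=7: 3+36=39 d=16 *, r--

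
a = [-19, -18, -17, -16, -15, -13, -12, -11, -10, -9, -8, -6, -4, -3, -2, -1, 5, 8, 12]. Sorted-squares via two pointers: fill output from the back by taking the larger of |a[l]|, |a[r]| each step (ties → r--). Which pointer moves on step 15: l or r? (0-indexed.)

[0,18] |-19|>|12| out[18]=361 → l++
[1,18] |-18|>|12| out[17]=324 → l++
[2,18] |-17|>|12| out[16]=289 → l++
[3,18] |-16|>|12| out[15]=256 → l++
[4,18] |-15|>|12| out[14]=225 → l++
[5,18] |-13|>|12| out[13]=169 → l++
[6,18] |-12|<=|12| out[12]=144 → r--
[6,17] |-12|>|8| out[11]=144 → l++
[7,17] |-11|>|8| out[10]=121 → l++
[8,17] |-10|>|8| out[9]=100 → l++
[9,17] |-9|>|8| out[8]=81 → l++
[10,17] |-8|<=|8| out[7]=64 → r--
[10,16] |-8|>|5| out[6]=64 → l++
[11,16] |-6|>|5| out[5]=36 → l++
[12,16] |-4|<=|5| out[4]=25 → r--

r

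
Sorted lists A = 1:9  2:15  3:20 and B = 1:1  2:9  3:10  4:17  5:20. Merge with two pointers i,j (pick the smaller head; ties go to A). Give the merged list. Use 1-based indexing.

i=1 j=1: A[i]=9>B[j]=1 take 1, j++
i=1 j=2: A[i]=9<=B[j]=9 take 9, i++
i=2 j=2: A[i]=15>B[j]=9 take 9, j++
i=2 j=3: A[i]=15>B[j]=10 take 10, j++
i=2 j=4: A[i]=15<=B[j]=17 take 15, i++
i=3 j=4: A[i]=20>B[j]=17 take 17, j++
i=3 j=5: A[i]=20<=B[j]=20 take 20, i++
i=4 j=5: A done, take B[j]=20, j++

[1, 9, 9, 10, 15, 17, 20, 20]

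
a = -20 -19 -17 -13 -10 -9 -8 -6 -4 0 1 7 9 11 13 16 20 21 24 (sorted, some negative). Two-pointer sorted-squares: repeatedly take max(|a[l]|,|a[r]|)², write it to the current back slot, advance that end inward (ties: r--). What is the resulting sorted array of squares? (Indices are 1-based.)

l=1 r=19: |-20|<=|24| out[19]=576, r--
l=1 r=18: |-20|<=|21| out[18]=441, r--
l=1 r=17: |-20|<=|20| out[17]=400, r--
l=1 r=16: |-20|>|16| out[16]=400, l++
l=2 r=16: |-19|>|16| out[15]=361, l++
l=3 r=16: |-17|>|16| out[14]=289, l++
l=4 r=16: |-13|<=|16| out[13]=256, r--
l=4 r=15: |-13|<=|13| out[12]=169, r--
l=4 r=14: |-13|>|11| out[11]=169, l++
l=5 r=14: |-10|<=|11| out[10]=121, r--
l=5 r=13: |-10|>|9| out[9]=100, l++
l=6 r=13: |-9|<=|9| out[8]=81, r--
l=6 r=12: |-9|>|7| out[7]=81, l++
l=7 r=12: |-8|>|7| out[6]=64, l++
l=8 r=12: |-6|<=|7| out[5]=49, r--
l=8 r=11: |-6|>|1| out[4]=36, l++
l=9 r=11: |-4|>|1| out[3]=16, l++
l=10 r=11: |0|<=|1| out[2]=1, r--
l=10 r=10: |0|<=|0| out[1]=0, r--

[0, 1, 16, 36, 49, 64, 81, 81, 100, 121, 169, 169, 256, 289, 361, 400, 400, 441, 576]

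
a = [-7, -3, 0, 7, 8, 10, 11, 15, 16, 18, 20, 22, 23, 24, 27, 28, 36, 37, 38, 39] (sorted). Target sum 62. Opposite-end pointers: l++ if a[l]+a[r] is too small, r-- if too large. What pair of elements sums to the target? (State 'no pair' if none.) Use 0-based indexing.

(23, 39)

[0,19] -7+39=32 <62 → l++
[1,19] -3+39=36 <62 → l++
[2,19] 0+39=39 <62 → l++
[3,19] 7+39=46 <62 → l++
[4,19] 8+39=47 <62 → l++
[5,19] 10+39=49 <62 → l++
[6,19] 11+39=50 <62 → l++
[7,19] 15+39=54 <62 → l++
[8,19] 16+39=55 <62 → l++
[9,19] 18+39=57 <62 → l++
[10,19] 20+39=59 <62 → l++
[11,19] 22+39=61 <62 → l++
[12,19] 23+39=62 → found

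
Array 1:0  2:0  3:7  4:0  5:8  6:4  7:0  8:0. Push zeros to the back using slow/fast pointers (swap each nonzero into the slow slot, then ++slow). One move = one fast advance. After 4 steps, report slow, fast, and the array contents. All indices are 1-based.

slow=2, fast=5, a=[7, 0, 0, 0, 8, 4, 0, 0]

(s=1,f=1) a[fast]=0 → fast++
(s=1,f=2) a[fast]=0 → fast++
(s=1,f=3) a[fast]=7≠0 swap→a[1]=7 → slow++,fast++
(s=2,f=4) a[fast]=0 → fast++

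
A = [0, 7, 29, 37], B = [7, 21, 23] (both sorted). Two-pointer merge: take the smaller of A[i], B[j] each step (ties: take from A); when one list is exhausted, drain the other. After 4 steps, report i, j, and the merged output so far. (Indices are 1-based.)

i=3, j=3, merged so far=[0, 7, 7, 21]

i=1 j=1: A[i]=0<=B[j]=7 take 0, i++
i=2 j=1: A[i]=7<=B[j]=7 take 7, i++
i=3 j=1: A[i]=29>B[j]=7 take 7, j++
i=3 j=2: A[i]=29>B[j]=21 take 21, j++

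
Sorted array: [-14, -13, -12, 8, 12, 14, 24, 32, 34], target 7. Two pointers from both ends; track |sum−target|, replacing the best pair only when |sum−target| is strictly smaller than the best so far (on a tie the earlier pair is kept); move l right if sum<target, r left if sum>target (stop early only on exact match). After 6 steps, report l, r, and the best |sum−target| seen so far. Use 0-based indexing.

l=0 r=8: -14+34=20 d=13 *, r--
l=0 r=7: -14+32=18 d=11 *, r--
l=0 r=6: -14+24=10 d=3 *, r--
l=0 r=5: -14+14=0 d=7, l++
l=1 r=5: -13+14=1 d=6, l++
l=2 r=5: -12+14=2 d=5, l++

l=3, r=5, best |Δ|=3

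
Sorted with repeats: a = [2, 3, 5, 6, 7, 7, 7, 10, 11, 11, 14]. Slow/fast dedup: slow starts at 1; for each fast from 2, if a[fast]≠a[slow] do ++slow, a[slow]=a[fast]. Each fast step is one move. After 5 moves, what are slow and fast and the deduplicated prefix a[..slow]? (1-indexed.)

slow=5, fast=7, prefix=[2, 3, 5, 6, 7]

slow=1 fast=2: a[fast]=3≠a[slow]=2 write a[2]=3, slow++,fast++
slow=2 fast=3: a[fast]=5≠a[slow]=3 write a[3]=5, slow++,fast++
slow=3 fast=4: a[fast]=6≠a[slow]=5 write a[4]=6, slow++,fast++
slow=4 fast=5: a[fast]=7≠a[slow]=6 write a[5]=7, slow++,fast++
slow=5 fast=6: a[fast]=7=a[slow] dup, fast++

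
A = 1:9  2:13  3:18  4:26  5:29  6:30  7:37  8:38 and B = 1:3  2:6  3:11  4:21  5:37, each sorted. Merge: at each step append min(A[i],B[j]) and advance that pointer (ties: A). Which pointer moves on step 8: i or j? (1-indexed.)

i

i=1 j=1: A[i]=9>B[j]=3 take 3, j++
i=1 j=2: A[i]=9>B[j]=6 take 6, j++
i=1 j=3: A[i]=9<=B[j]=11 take 9, i++
i=2 j=3: A[i]=13>B[j]=11 take 11, j++
i=2 j=4: A[i]=13<=B[j]=21 take 13, i++
i=3 j=4: A[i]=18<=B[j]=21 take 18, i++
i=4 j=4: A[i]=26>B[j]=21 take 21, j++
i=4 j=5: A[i]=26<=B[j]=37 take 26, i++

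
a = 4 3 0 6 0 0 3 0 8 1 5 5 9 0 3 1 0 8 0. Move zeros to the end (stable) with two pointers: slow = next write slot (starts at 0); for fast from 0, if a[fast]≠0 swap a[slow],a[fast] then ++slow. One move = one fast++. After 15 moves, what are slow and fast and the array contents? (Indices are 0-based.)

slow=10, fast=15, a=[4, 3, 6, 3, 8, 1, 5, 5, 9, 3, 0, 0, 0, 0, 0, 1, 0, 8, 0]

(s=0,f=0) a[fast]=4≠0 swap→a[0]=4 → slow++,fast++
(s=1,f=1) a[fast]=3≠0 swap→a[1]=3 → slow++,fast++
(s=2,f=2) a[fast]=0 → fast++
(s=2,f=3) a[fast]=6≠0 swap→a[2]=6 → slow++,fast++
(s=3,f=4) a[fast]=0 → fast++
(s=3,f=5) a[fast]=0 → fast++
(s=3,f=6) a[fast]=3≠0 swap→a[3]=3 → slow++,fast++
(s=4,f=7) a[fast]=0 → fast++
(s=4,f=8) a[fast]=8≠0 swap→a[4]=8 → slow++,fast++
(s=5,f=9) a[fast]=1≠0 swap→a[5]=1 → slow++,fast++
(s=6,f=10) a[fast]=5≠0 swap→a[6]=5 → slow++,fast++
(s=7,f=11) a[fast]=5≠0 swap→a[7]=5 → slow++,fast++
(s=8,f=12) a[fast]=9≠0 swap→a[8]=9 → slow++,fast++
(s=9,f=13) a[fast]=0 → fast++
(s=9,f=14) a[fast]=3≠0 swap→a[9]=3 → slow++,fast++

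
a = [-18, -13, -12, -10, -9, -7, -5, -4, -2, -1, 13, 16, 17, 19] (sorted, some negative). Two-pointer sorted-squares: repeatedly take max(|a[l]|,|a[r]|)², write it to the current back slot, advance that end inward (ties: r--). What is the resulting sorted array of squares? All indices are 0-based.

[1, 4, 16, 25, 49, 81, 100, 144, 169, 169, 256, 289, 324, 361]

[0,13] |-18|<=|19| out[13]=361 → r--
[0,12] |-18|>|17| out[12]=324 → l++
[1,12] |-13|<=|17| out[11]=289 → r--
[1,11] |-13|<=|16| out[10]=256 → r--
[1,10] |-13|<=|13| out[9]=169 → r--
[1,9] |-13|>|-1| out[8]=169 → l++
[2,9] |-12|>|-1| out[7]=144 → l++
[3,9] |-10|>|-1| out[6]=100 → l++
[4,9] |-9|>|-1| out[5]=81 → l++
[5,9] |-7|>|-1| out[4]=49 → l++
[6,9] |-5|>|-1| out[3]=25 → l++
[7,9] |-4|>|-1| out[2]=16 → l++
[8,9] |-2|>|-1| out[1]=4 → l++
[9,9] |-1|<=|-1| out[0]=1 → r--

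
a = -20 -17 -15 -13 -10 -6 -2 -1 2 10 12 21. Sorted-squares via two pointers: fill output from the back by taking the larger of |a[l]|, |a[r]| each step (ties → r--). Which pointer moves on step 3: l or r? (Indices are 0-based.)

l=0 r=11: |-20|<=|21| out[11]=441, r--
l=0 r=10: |-20|>|12| out[10]=400, l++
l=1 r=10: |-17|>|12| out[9]=289, l++

l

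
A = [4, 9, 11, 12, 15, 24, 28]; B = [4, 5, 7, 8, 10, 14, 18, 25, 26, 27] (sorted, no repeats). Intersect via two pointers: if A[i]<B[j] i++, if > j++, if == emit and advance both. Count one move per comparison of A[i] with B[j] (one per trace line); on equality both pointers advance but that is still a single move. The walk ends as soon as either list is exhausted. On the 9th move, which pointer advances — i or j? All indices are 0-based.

[i=0,j=0] 4==4 emit → i++,j++
[i=1,j=1] 9>5 → j++
[i=1,j=2] 9>7 → j++
[i=1,j=3] 9>8 → j++
[i=1,j=4] 9<10 → i++
[i=2,j=4] 11>10 → j++
[i=2,j=5] 11<14 → i++
[i=3,j=5] 12<14 → i++
[i=4,j=5] 15>14 → j++

j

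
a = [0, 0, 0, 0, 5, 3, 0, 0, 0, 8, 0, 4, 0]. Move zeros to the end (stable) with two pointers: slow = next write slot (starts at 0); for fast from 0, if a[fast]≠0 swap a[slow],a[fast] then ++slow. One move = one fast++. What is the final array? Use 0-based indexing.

[5, 3, 8, 4, 0, 0, 0, 0, 0, 0, 0, 0, 0]

slow=0 fast=0: a[fast]=0, fast++
slow=0 fast=1: a[fast]=0, fast++
slow=0 fast=2: a[fast]=0, fast++
slow=0 fast=3: a[fast]=0, fast++
slow=0 fast=4: a[fast]=5≠0 swap→a[0]=5, slow++,fast++
slow=1 fast=5: a[fast]=3≠0 swap→a[1]=3, slow++,fast++
slow=2 fast=6: a[fast]=0, fast++
slow=2 fast=7: a[fast]=0, fast++
slow=2 fast=8: a[fast]=0, fast++
slow=2 fast=9: a[fast]=8≠0 swap→a[2]=8, slow++,fast++
slow=3 fast=10: a[fast]=0, fast++
slow=3 fast=11: a[fast]=4≠0 swap→a[3]=4, slow++,fast++
slow=4 fast=12: a[fast]=0, fast++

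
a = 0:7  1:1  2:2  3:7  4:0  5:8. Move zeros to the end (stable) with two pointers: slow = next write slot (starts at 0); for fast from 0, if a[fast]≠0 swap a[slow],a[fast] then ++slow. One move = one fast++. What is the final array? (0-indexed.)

[7, 1, 2, 7, 8, 0]

slow=0 fast=0: a[fast]=7≠0 swap→a[0]=7, slow++,fast++
slow=1 fast=1: a[fast]=1≠0 swap→a[1]=1, slow++,fast++
slow=2 fast=2: a[fast]=2≠0 swap→a[2]=2, slow++,fast++
slow=3 fast=3: a[fast]=7≠0 swap→a[3]=7, slow++,fast++
slow=4 fast=4: a[fast]=0, fast++
slow=4 fast=5: a[fast]=8≠0 swap→a[4]=8, slow++,fast++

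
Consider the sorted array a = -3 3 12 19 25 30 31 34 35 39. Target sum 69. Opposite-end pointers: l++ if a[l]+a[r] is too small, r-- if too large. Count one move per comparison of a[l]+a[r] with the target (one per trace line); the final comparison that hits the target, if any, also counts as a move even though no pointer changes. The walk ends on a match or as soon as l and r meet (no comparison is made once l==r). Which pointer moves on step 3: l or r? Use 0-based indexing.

l

[0,9] -3+39=36 <69 → l++
[1,9] 3+39=42 <69 → l++
[2,9] 12+39=51 <69 → l++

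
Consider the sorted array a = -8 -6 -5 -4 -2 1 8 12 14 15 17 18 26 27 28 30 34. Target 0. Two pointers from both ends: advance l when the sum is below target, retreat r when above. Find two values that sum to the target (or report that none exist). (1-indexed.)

[1,17] -8+34=26 >0 → r--
[1,16] -8+30=22 >0 → r--
[1,15] -8+28=20 >0 → r--
[1,14] -8+27=19 >0 → r--
[1,13] -8+26=18 >0 → r--
[1,12] -8+18=10 >0 → r--
[1,11] -8+17=9 >0 → r--
[1,10] -8+15=7 >0 → r--
[1,9] -8+14=6 >0 → r--
[1,8] -8+12=4 >0 → r--
[1,7] -8+8=0 → found

(-8, 8)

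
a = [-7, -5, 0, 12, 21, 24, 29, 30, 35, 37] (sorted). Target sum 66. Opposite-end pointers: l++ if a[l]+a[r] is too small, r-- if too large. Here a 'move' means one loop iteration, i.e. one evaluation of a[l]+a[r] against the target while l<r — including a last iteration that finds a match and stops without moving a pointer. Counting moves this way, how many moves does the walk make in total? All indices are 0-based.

7 moves

l=0 r=9: -7+37=30 <66, l++
l=1 r=9: -5+37=32 <66, l++
l=2 r=9: 0+37=37 <66, l++
l=3 r=9: 12+37=49 <66, l++
l=4 r=9: 21+37=58 <66, l++
l=5 r=9: 24+37=61 <66, l++
l=6 r=9: 29+37=66, found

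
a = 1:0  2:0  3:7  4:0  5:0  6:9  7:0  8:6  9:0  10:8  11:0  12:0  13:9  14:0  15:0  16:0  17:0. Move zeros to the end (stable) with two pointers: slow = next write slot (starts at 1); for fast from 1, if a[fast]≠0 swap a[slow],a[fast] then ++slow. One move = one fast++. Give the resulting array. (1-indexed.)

[7, 9, 6, 8, 9, 0, 0, 0, 0, 0, 0, 0, 0, 0, 0, 0, 0]

(s=1,f=1) a[fast]=0 → fast++
(s=1,f=2) a[fast]=0 → fast++
(s=1,f=3) a[fast]=7≠0 swap→a[1]=7 → slow++,fast++
(s=2,f=4) a[fast]=0 → fast++
(s=2,f=5) a[fast]=0 → fast++
(s=2,f=6) a[fast]=9≠0 swap→a[2]=9 → slow++,fast++
(s=3,f=7) a[fast]=0 → fast++
(s=3,f=8) a[fast]=6≠0 swap→a[3]=6 → slow++,fast++
(s=4,f=9) a[fast]=0 → fast++
(s=4,f=10) a[fast]=8≠0 swap→a[4]=8 → slow++,fast++
(s=5,f=11) a[fast]=0 → fast++
(s=5,f=12) a[fast]=0 → fast++
(s=5,f=13) a[fast]=9≠0 swap→a[5]=9 → slow++,fast++
(s=6,f=14) a[fast]=0 → fast++
(s=6,f=15) a[fast]=0 → fast++
(s=6,f=16) a[fast]=0 → fast++
(s=6,f=17) a[fast]=0 → fast++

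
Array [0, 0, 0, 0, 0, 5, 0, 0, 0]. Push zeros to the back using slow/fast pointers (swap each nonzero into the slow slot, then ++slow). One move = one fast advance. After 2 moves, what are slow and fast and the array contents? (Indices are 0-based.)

slow=0, fast=2, a=[0, 0, 0, 0, 0, 5, 0, 0, 0]

slow=0 fast=0: a[fast]=0, fast++
slow=0 fast=1: a[fast]=0, fast++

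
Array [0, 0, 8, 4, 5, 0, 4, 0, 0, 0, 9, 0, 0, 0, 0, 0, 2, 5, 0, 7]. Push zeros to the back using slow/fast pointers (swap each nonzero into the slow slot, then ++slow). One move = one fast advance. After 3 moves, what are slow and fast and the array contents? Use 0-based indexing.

slow=0 fast=0: a[fast]=0, fast++
slow=0 fast=1: a[fast]=0, fast++
slow=0 fast=2: a[fast]=8≠0 swap→a[0]=8, slow++,fast++

slow=1, fast=3, a=[8, 0, 0, 4, 5, 0, 4, 0, 0, 0, 9, 0, 0, 0, 0, 0, 2, 5, 0, 7]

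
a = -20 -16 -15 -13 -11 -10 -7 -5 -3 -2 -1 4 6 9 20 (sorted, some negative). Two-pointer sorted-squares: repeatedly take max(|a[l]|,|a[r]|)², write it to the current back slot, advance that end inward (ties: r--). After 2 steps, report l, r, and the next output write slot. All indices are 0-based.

l=1, r=13, next write slot=12

[0,14] |-20|<=|20| out[14]=400 → r--
[0,13] |-20|>|9| out[13]=400 → l++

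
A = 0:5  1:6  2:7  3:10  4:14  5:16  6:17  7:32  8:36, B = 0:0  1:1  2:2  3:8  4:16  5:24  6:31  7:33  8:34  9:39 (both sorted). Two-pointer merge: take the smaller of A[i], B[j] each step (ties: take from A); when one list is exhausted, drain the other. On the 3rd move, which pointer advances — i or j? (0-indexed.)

[i=0,j=0] A[i]=5>B[j]=0 take 0 → j++
[i=0,j=1] A[i]=5>B[j]=1 take 1 → j++
[i=0,j=2] A[i]=5>B[j]=2 take 2 → j++

j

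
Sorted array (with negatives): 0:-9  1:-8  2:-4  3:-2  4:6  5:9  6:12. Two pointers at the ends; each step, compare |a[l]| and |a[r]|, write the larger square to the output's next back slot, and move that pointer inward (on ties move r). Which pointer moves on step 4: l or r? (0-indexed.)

l

l=0 r=6: |-9|<=|12| out[6]=144, r--
l=0 r=5: |-9|<=|9| out[5]=81, r--
l=0 r=4: |-9|>|6| out[4]=81, l++
l=1 r=4: |-8|>|6| out[3]=64, l++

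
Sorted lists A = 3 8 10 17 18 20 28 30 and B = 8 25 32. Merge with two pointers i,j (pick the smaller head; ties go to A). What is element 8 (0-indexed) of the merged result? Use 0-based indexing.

[i=0,j=0] A[i]=3<=B[j]=8 take 3 → i++
[i=1,j=0] A[i]=8<=B[j]=8 take 8 → i++
[i=2,j=0] A[i]=10>B[j]=8 take 8 → j++
[i=2,j=1] A[i]=10<=B[j]=25 take 10 → i++
[i=3,j=1] A[i]=17<=B[j]=25 take 17 → i++
[i=4,j=1] A[i]=18<=B[j]=25 take 18 → i++
[i=5,j=1] A[i]=20<=B[j]=25 take 20 → i++
[i=6,j=1] A[i]=28>B[j]=25 take 25 → j++
[i=6,j=2] A[i]=28<=B[j]=32 take 28 → i++
[i=7,j=2] A[i]=30<=B[j]=32 take 30 → i++
[i=8,j=2] A done, take B[j]=32 → j++

merged[8] = 28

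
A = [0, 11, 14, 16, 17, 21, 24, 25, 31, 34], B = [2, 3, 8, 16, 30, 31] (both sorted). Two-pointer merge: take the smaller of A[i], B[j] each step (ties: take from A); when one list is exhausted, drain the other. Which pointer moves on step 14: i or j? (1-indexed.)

i

[i=1,j=1] A[i]=0<=B[j]=2 take 0 → i++
[i=2,j=1] A[i]=11>B[j]=2 take 2 → j++
[i=2,j=2] A[i]=11>B[j]=3 take 3 → j++
[i=2,j=3] A[i]=11>B[j]=8 take 8 → j++
[i=2,j=4] A[i]=11<=B[j]=16 take 11 → i++
[i=3,j=4] A[i]=14<=B[j]=16 take 14 → i++
[i=4,j=4] A[i]=16<=B[j]=16 take 16 → i++
[i=5,j=4] A[i]=17>B[j]=16 take 16 → j++
[i=5,j=5] A[i]=17<=B[j]=30 take 17 → i++
[i=6,j=5] A[i]=21<=B[j]=30 take 21 → i++
[i=7,j=5] A[i]=24<=B[j]=30 take 24 → i++
[i=8,j=5] A[i]=25<=B[j]=30 take 25 → i++
[i=9,j=5] A[i]=31>B[j]=30 take 30 → j++
[i=9,j=6] A[i]=31<=B[j]=31 take 31 → i++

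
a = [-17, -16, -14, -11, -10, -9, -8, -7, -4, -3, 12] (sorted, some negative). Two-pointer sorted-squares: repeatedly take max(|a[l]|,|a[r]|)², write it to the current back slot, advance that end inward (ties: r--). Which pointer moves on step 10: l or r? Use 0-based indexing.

l=0 r=10: |-17|>|12| out[10]=289, l++
l=1 r=10: |-16|>|12| out[9]=256, l++
l=2 r=10: |-14|>|12| out[8]=196, l++
l=3 r=10: |-11|<=|12| out[7]=144, r--
l=3 r=9: |-11|>|-3| out[6]=121, l++
l=4 r=9: |-10|>|-3| out[5]=100, l++
l=5 r=9: |-9|>|-3| out[4]=81, l++
l=6 r=9: |-8|>|-3| out[3]=64, l++
l=7 r=9: |-7|>|-3| out[2]=49, l++
l=8 r=9: |-4|>|-3| out[1]=16, l++

l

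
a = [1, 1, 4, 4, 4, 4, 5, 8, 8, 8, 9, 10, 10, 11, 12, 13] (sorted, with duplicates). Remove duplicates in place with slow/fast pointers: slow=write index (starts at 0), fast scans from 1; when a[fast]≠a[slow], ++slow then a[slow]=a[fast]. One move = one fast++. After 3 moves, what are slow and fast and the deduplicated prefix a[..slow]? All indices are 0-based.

(s=0,f=1) a[fast]=1=a[slow] dup → fast++
(s=0,f=2) a[fast]=4≠a[slow]=1 write a[1]=4 → slow++,fast++
(s=1,f=3) a[fast]=4=a[slow] dup → fast++

slow=1, fast=4, prefix=[1, 4]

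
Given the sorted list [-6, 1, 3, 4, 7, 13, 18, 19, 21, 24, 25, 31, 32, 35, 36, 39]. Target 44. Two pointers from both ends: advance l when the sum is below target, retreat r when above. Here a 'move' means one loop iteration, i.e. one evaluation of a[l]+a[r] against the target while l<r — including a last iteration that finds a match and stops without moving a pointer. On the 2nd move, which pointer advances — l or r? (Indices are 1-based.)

[1,16] -6+39=33 <44 → l++
[2,16] 1+39=40 <44 → l++

l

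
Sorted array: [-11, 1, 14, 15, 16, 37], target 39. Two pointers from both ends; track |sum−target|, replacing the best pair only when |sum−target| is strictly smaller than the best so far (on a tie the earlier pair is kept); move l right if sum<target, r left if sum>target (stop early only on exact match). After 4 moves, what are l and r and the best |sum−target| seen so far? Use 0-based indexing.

[0,5] -11+37=26 d=13 * → l++
[1,5] 1+37=38 d=1 * → l++
[2,5] 14+37=51 d=12 → r--
[2,4] 14+16=30 d=9 → l++

l=3, r=4, best |Δ|=1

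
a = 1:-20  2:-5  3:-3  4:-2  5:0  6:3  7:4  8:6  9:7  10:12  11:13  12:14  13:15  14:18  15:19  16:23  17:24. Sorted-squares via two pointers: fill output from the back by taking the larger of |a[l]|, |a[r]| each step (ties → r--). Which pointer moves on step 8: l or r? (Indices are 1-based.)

l=1 r=17: |-20|<=|24| out[17]=576, r--
l=1 r=16: |-20|<=|23| out[16]=529, r--
l=1 r=15: |-20|>|19| out[15]=400, l++
l=2 r=15: |-5|<=|19| out[14]=361, r--
l=2 r=14: |-5|<=|18| out[13]=324, r--
l=2 r=13: |-5|<=|15| out[12]=225, r--
l=2 r=12: |-5|<=|14| out[11]=196, r--
l=2 r=11: |-5|<=|13| out[10]=169, r--

r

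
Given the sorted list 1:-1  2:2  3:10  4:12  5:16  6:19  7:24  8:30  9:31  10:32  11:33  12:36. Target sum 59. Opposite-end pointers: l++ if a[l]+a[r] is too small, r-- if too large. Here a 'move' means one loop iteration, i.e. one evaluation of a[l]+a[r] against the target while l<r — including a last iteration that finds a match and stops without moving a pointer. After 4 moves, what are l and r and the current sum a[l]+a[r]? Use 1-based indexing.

[1,12] -1+36=35 <59 → l++
[2,12] 2+36=38 <59 → l++
[3,12] 10+36=46 <59 → l++
[4,12] 12+36=48 <59 → l++

l=5, r=12, sum=52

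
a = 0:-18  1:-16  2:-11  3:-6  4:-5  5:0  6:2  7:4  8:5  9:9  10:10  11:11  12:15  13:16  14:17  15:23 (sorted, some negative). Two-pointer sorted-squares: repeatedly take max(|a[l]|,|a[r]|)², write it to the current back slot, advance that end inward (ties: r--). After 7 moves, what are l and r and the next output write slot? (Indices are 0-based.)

l=2, r=10, next write slot=8

[0,15] |-18|<=|23| out[15]=529 → r--
[0,14] |-18|>|17| out[14]=324 → l++
[1,14] |-16|<=|17| out[13]=289 → r--
[1,13] |-16|<=|16| out[12]=256 → r--
[1,12] |-16|>|15| out[11]=256 → l++
[2,12] |-11|<=|15| out[10]=225 → r--
[2,11] |-11|<=|11| out[9]=121 → r--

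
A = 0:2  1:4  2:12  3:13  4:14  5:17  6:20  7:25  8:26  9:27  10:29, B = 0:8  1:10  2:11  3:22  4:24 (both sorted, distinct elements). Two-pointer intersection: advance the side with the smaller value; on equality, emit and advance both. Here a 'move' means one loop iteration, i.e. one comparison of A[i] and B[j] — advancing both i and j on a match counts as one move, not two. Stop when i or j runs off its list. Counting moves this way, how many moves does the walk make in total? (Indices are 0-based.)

[i=0,j=0] 2<8 → i++
[i=1,j=0] 4<8 → i++
[i=2,j=0] 12>8 → j++
[i=2,j=1] 12>10 → j++
[i=2,j=2] 12>11 → j++
[i=2,j=3] 12<22 → i++
[i=3,j=3] 13<22 → i++
[i=4,j=3] 14<22 → i++
[i=5,j=3] 17<22 → i++
[i=6,j=3] 20<22 → i++
[i=7,j=3] 25>22 → j++
[i=7,j=4] 25>24 → j++

12 moves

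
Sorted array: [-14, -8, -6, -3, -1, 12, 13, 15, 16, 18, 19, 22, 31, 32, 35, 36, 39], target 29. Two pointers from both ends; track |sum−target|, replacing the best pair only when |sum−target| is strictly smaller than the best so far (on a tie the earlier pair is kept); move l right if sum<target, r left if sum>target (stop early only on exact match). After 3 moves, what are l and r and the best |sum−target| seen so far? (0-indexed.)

l=0 r=16: -14+39=25 d=4 *, l++
l=1 r=16: -8+39=31 d=2 *, r--
l=1 r=15: -8+36=28 d=1 *, l++

l=2, r=15, best |Δ|=1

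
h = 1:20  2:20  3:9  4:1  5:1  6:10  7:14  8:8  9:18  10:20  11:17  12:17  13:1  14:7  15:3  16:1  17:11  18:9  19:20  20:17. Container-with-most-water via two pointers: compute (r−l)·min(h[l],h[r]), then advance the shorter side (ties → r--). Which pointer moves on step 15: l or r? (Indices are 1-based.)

l=1 r=20: min(20,17)*19=323 best=323 *, r--
l=1 r=19: min(20,20)*18=360 best=360 *, r--
l=1 r=18: min(20,9)*17=153 best=360, r--
l=1 r=17: min(20,11)*16=176 best=360, r--
l=1 r=16: min(20,1)*15=15 best=360, r--
l=1 r=15: min(20,3)*14=42 best=360, r--
l=1 r=14: min(20,7)*13=91 best=360, r--
l=1 r=13: min(20,1)*12=12 best=360, r--
l=1 r=12: min(20,17)*11=187 best=360, r--
l=1 r=11: min(20,17)*10=170 best=360, r--
l=1 r=10: min(20,20)*9=180 best=360, r--
l=1 r=9: min(20,18)*8=144 best=360, r--
l=1 r=8: min(20,8)*7=56 best=360, r--
l=1 r=7: min(20,14)*6=84 best=360, r--
l=1 r=6: min(20,10)*5=50 best=360, r--

r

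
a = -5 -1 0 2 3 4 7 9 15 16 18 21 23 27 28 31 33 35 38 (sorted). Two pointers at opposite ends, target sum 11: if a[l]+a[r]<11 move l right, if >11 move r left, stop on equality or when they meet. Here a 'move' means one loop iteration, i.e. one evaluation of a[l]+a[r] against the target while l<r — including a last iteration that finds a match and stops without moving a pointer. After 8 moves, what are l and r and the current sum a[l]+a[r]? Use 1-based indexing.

[1,19] -5+38=33 >11 → r--
[1,18] -5+35=30 >11 → r--
[1,17] -5+33=28 >11 → r--
[1,16] -5+31=26 >11 → r--
[1,15] -5+28=23 >11 → r--
[1,14] -5+27=22 >11 → r--
[1,13] -5+23=18 >11 → r--
[1,12] -5+21=16 >11 → r--

l=1, r=11, sum=13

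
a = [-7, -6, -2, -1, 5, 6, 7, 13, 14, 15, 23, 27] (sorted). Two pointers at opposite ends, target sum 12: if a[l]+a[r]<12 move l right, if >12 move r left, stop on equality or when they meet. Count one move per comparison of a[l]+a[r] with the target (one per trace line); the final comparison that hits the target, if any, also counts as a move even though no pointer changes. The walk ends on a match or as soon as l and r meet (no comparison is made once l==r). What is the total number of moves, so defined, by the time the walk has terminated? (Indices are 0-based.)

6 moves

l=0 r=11: -7+27=20 >12, r--
l=0 r=10: -7+23=16 >12, r--
l=0 r=9: -7+15=8 <12, l++
l=1 r=9: -6+15=9 <12, l++
l=2 r=9: -2+15=13 >12, r--
l=2 r=8: -2+14=12, found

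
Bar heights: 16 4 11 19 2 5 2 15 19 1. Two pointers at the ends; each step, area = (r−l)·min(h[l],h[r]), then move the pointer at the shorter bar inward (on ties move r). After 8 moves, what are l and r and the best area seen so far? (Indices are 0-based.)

l=0 r=9: min(16,1)*9=9 best=9 *, r--
l=0 r=8: min(16,19)*8=128 best=128 *, l++
l=1 r=8: min(4,19)*7=28 best=128, l++
l=2 r=8: min(11,19)*6=66 best=128, l++
l=3 r=8: min(19,19)*5=95 best=128, r--
l=3 r=7: min(19,15)*4=60 best=128, r--
l=3 r=6: min(19,2)*3=6 best=128, r--
l=3 r=5: min(19,5)*2=10 best=128, r--

l=3, r=4, best area=128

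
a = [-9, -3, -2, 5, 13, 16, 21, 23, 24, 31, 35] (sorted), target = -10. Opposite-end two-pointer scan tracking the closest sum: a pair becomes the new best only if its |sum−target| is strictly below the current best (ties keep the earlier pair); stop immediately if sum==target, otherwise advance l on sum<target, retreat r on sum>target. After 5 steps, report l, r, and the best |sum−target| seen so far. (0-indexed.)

l=0, r=5, best |Δ|=22

l=0 r=10: -9+35=26 d=36 *, r--
l=0 r=9: -9+31=22 d=32 *, r--
l=0 r=8: -9+24=15 d=25 *, r--
l=0 r=7: -9+23=14 d=24 *, r--
l=0 r=6: -9+21=12 d=22 *, r--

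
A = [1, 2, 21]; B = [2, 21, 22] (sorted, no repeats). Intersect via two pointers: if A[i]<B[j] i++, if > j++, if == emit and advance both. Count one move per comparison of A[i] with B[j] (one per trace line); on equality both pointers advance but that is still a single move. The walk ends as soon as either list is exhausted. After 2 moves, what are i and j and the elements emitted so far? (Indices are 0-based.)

i=2, j=1, emitted=[2]

i=0 j=0: 1<2, i++
i=1 j=0: 2==2 emit, i++,j++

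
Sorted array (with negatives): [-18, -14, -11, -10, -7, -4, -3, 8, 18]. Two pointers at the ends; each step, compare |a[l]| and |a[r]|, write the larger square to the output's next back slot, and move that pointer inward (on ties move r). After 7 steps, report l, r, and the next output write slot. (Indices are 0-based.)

[0,8] |-18|<=|18| out[8]=324 → r--
[0,7] |-18|>|8| out[7]=324 → l++
[1,7] |-14|>|8| out[6]=196 → l++
[2,7] |-11|>|8| out[5]=121 → l++
[3,7] |-10|>|8| out[4]=100 → l++
[4,7] |-7|<=|8| out[3]=64 → r--
[4,6] |-7|>|-3| out[2]=49 → l++

l=5, r=6, next write slot=1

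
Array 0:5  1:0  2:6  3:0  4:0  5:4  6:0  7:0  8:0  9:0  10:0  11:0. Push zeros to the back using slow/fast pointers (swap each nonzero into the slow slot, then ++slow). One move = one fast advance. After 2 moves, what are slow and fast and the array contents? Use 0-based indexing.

slow=1, fast=2, a=[5, 0, 6, 0, 0, 4, 0, 0, 0, 0, 0, 0]

slow=0 fast=0: a[fast]=5≠0 swap→a[0]=5, slow++,fast++
slow=1 fast=1: a[fast]=0, fast++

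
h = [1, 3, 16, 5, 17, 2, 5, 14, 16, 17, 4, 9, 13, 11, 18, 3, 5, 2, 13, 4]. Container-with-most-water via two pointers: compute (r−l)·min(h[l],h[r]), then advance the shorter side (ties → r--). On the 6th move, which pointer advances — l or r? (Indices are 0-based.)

r

[0,19] min(1,4)*19=19 best=19 * → l++
[1,19] min(3,4)*18=54 best=54 * → l++
[2,19] min(16,4)*17=68 best=68 * → r--
[2,18] min(16,13)*16=208 best=208 * → r--
[2,17] min(16,2)*15=30 best=208 → r--
[2,16] min(16,5)*14=70 best=208 → r--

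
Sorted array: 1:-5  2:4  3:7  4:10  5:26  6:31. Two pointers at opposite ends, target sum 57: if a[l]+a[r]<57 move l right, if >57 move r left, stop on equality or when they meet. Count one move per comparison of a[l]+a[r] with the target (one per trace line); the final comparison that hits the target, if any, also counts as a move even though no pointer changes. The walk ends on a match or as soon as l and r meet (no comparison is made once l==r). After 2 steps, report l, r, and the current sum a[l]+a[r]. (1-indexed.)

l=3, r=6, sum=38

l=1 r=6: -5+31=26 <57, l++
l=2 r=6: 4+31=35 <57, l++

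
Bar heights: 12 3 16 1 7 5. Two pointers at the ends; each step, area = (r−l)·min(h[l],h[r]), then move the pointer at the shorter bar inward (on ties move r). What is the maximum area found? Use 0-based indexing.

[0,5] min(12,5)*5=25 best=25 * → r--
[0,4] min(12,7)*4=28 best=28 * → r--
[0,3] min(12,1)*3=3 best=28 → r--
[0,2] min(12,16)*2=24 best=28 → l++
[1,2] min(3,16)*1=3 best=28 → l++

max area = 28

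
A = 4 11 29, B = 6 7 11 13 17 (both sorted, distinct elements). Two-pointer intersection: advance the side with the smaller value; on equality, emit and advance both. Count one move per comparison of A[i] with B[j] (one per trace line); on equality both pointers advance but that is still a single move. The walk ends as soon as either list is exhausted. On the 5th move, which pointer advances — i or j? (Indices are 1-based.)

[i=1,j=1] 4<6 → i++
[i=2,j=1] 11>6 → j++
[i=2,j=2] 11>7 → j++
[i=2,j=3] 11==11 emit → i++,j++
[i=3,j=4] 29>13 → j++

j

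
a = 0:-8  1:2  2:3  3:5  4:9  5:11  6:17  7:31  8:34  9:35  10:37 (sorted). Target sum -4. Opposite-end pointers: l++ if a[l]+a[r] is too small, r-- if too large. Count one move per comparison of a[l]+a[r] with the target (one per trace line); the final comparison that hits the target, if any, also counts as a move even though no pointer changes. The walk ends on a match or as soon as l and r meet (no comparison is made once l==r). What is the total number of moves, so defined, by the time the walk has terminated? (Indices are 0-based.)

[0,10] -8+37=29 >-4 → r--
[0,9] -8+35=27 >-4 → r--
[0,8] -8+34=26 >-4 → r--
[0,7] -8+31=23 >-4 → r--
[0,6] -8+17=9 >-4 → r--
[0,5] -8+11=3 >-4 → r--
[0,4] -8+9=1 >-4 → r--
[0,3] -8+5=-3 >-4 → r--
[0,2] -8+3=-5 <-4 → l++
[1,2] 2+3=5 >-4 → r--

10 moves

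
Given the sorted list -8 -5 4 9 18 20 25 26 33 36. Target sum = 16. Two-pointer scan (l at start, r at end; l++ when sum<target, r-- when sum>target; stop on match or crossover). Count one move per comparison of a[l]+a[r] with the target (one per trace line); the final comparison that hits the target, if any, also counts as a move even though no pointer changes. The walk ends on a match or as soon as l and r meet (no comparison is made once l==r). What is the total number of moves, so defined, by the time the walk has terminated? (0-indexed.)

9 moves

l=0 r=9: -8+36=28 >16, r--
l=0 r=8: -8+33=25 >16, r--
l=0 r=7: -8+26=18 >16, r--
l=0 r=6: -8+25=17 >16, r--
l=0 r=5: -8+20=12 <16, l++
l=1 r=5: -5+20=15 <16, l++
l=2 r=5: 4+20=24 >16, r--
l=2 r=4: 4+18=22 >16, r--
l=2 r=3: 4+9=13 <16, l++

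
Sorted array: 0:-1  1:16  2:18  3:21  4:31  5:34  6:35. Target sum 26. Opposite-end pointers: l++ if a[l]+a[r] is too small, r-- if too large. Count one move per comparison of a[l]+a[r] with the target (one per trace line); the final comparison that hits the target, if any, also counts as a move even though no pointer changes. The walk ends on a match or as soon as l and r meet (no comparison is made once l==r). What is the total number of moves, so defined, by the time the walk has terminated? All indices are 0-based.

[0,6] -1+35=34 >26 → r--
[0,5] -1+34=33 >26 → r--
[0,4] -1+31=30 >26 → r--
[0,3] -1+21=20 <26 → l++
[1,3] 16+21=37 >26 → r--
[1,2] 16+18=34 >26 → r--

6 moves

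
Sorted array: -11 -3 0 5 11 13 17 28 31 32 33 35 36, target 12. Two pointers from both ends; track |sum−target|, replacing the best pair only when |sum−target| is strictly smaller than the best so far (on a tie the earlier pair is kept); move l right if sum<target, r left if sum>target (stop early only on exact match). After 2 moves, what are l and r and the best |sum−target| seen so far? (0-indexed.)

l=0, r=10, best |Δ|=12

[0,12] -11+36=25 d=13 * → r--
[0,11] -11+35=24 d=12 * → r--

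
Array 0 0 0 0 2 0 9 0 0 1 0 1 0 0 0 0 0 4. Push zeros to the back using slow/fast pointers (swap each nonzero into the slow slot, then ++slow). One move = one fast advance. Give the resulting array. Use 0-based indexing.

[2, 9, 1, 1, 4, 0, 0, 0, 0, 0, 0, 0, 0, 0, 0, 0, 0, 0]

slow=0 fast=0: a[fast]=0, fast++
slow=0 fast=1: a[fast]=0, fast++
slow=0 fast=2: a[fast]=0, fast++
slow=0 fast=3: a[fast]=0, fast++
slow=0 fast=4: a[fast]=2≠0 swap→a[0]=2, slow++,fast++
slow=1 fast=5: a[fast]=0, fast++
slow=1 fast=6: a[fast]=9≠0 swap→a[1]=9, slow++,fast++
slow=2 fast=7: a[fast]=0, fast++
slow=2 fast=8: a[fast]=0, fast++
slow=2 fast=9: a[fast]=1≠0 swap→a[2]=1, slow++,fast++
slow=3 fast=10: a[fast]=0, fast++
slow=3 fast=11: a[fast]=1≠0 swap→a[3]=1, slow++,fast++
slow=4 fast=12: a[fast]=0, fast++
slow=4 fast=13: a[fast]=0, fast++
slow=4 fast=14: a[fast]=0, fast++
slow=4 fast=15: a[fast]=0, fast++
slow=4 fast=16: a[fast]=0, fast++
slow=4 fast=17: a[fast]=4≠0 swap→a[4]=4, slow++,fast++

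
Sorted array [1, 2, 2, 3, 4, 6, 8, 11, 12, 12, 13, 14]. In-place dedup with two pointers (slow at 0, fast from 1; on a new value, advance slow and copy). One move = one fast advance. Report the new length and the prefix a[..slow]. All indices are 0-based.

length 10; prefix = [1, 2, 3, 4, 6, 8, 11, 12, 13, 14]

slow=0 fast=1: a[fast]=2≠a[slow]=1 write a[1]=2, slow++,fast++
slow=1 fast=2: a[fast]=2=a[slow] dup, fast++
slow=1 fast=3: a[fast]=3≠a[slow]=2 write a[2]=3, slow++,fast++
slow=2 fast=4: a[fast]=4≠a[slow]=3 write a[3]=4, slow++,fast++
slow=3 fast=5: a[fast]=6≠a[slow]=4 write a[4]=6, slow++,fast++
slow=4 fast=6: a[fast]=8≠a[slow]=6 write a[5]=8, slow++,fast++
slow=5 fast=7: a[fast]=11≠a[slow]=8 write a[6]=11, slow++,fast++
slow=6 fast=8: a[fast]=12≠a[slow]=11 write a[7]=12, slow++,fast++
slow=7 fast=9: a[fast]=12=a[slow] dup, fast++
slow=7 fast=10: a[fast]=13≠a[slow]=12 write a[8]=13, slow++,fast++
slow=8 fast=11: a[fast]=14≠a[slow]=13 write a[9]=14, slow++,fast++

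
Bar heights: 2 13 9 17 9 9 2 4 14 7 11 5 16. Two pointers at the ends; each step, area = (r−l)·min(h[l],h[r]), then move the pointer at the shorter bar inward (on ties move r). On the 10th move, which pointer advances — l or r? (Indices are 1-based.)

r

l=1 r=13: min(2,16)*12=24 best=24 *, l++
l=2 r=13: min(13,16)*11=143 best=143 *, l++
l=3 r=13: min(9,16)*10=90 best=143, l++
l=4 r=13: min(17,16)*9=144 best=144 *, r--
l=4 r=12: min(17,5)*8=40 best=144, r--
l=4 r=11: min(17,11)*7=77 best=144, r--
l=4 r=10: min(17,7)*6=42 best=144, r--
l=4 r=9: min(17,14)*5=70 best=144, r--
l=4 r=8: min(17,4)*4=16 best=144, r--
l=4 r=7: min(17,2)*3=6 best=144, r--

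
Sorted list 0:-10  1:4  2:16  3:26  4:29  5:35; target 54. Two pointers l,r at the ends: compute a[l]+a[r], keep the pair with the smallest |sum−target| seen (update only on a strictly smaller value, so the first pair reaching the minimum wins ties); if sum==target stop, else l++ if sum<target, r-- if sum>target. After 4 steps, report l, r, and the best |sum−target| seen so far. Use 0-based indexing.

l=0 r=5: -10+35=25 d=29 *, l++
l=1 r=5: 4+35=39 d=15 *, l++
l=2 r=5: 16+35=51 d=3 *, l++
l=3 r=5: 26+35=61 d=7, r--

l=3, r=4, best |Δ|=3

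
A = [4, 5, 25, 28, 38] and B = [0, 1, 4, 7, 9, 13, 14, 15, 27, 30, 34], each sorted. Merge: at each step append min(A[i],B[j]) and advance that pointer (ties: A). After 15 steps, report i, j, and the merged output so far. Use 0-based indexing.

[i=0,j=0] A[i]=4>B[j]=0 take 0 → j++
[i=0,j=1] A[i]=4>B[j]=1 take 1 → j++
[i=0,j=2] A[i]=4<=B[j]=4 take 4 → i++
[i=1,j=2] A[i]=5>B[j]=4 take 4 → j++
[i=1,j=3] A[i]=5<=B[j]=7 take 5 → i++
[i=2,j=3] A[i]=25>B[j]=7 take 7 → j++
[i=2,j=4] A[i]=25>B[j]=9 take 9 → j++
[i=2,j=5] A[i]=25>B[j]=13 take 13 → j++
[i=2,j=6] A[i]=25>B[j]=14 take 14 → j++
[i=2,j=7] A[i]=25>B[j]=15 take 15 → j++
[i=2,j=8] A[i]=25<=B[j]=27 take 25 → i++
[i=3,j=8] A[i]=28>B[j]=27 take 27 → j++
[i=3,j=9] A[i]=28<=B[j]=30 take 28 → i++
[i=4,j=9] A[i]=38>B[j]=30 take 30 → j++
[i=4,j=10] A[i]=38>B[j]=34 take 34 → j++

i=4, j=11, merged so far=[0, 1, 4, 4, 5, 7, 9, 13, 14, 15, 25, 27, 28, 30, 34]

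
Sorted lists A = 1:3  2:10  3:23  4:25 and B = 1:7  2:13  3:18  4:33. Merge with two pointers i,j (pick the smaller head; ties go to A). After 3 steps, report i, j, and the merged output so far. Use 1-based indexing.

[i=1,j=1] A[i]=3<=B[j]=7 take 3 → i++
[i=2,j=1] A[i]=10>B[j]=7 take 7 → j++
[i=2,j=2] A[i]=10<=B[j]=13 take 10 → i++

i=3, j=2, merged so far=[3, 7, 10]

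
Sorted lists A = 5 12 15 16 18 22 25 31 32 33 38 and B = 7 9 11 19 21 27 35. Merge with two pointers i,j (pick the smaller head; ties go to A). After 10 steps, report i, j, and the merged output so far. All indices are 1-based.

[i=1,j=1] A[i]=5<=B[j]=7 take 5 → i++
[i=2,j=1] A[i]=12>B[j]=7 take 7 → j++
[i=2,j=2] A[i]=12>B[j]=9 take 9 → j++
[i=2,j=3] A[i]=12>B[j]=11 take 11 → j++
[i=2,j=4] A[i]=12<=B[j]=19 take 12 → i++
[i=3,j=4] A[i]=15<=B[j]=19 take 15 → i++
[i=4,j=4] A[i]=16<=B[j]=19 take 16 → i++
[i=5,j=4] A[i]=18<=B[j]=19 take 18 → i++
[i=6,j=4] A[i]=22>B[j]=19 take 19 → j++
[i=6,j=5] A[i]=22>B[j]=21 take 21 → j++

i=6, j=6, merged so far=[5, 7, 9, 11, 12, 15, 16, 18, 19, 21]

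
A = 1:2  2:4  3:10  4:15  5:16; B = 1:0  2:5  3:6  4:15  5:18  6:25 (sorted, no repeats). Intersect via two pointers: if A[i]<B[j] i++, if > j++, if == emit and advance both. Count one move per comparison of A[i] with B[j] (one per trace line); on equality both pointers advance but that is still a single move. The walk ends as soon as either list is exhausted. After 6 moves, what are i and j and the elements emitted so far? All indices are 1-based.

i=1 j=1: 2>0, j++
i=1 j=2: 2<5, i++
i=2 j=2: 4<5, i++
i=3 j=2: 10>5, j++
i=3 j=3: 10>6, j++
i=3 j=4: 10<15, i++

i=4, j=4, emitted=[]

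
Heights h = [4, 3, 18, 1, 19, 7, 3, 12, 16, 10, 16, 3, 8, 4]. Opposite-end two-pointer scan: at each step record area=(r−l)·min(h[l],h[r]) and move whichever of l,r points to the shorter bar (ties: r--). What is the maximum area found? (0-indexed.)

l=0 r=13: min(4,4)*13=52 best=52 *, r--
l=0 r=12: min(4,8)*12=48 best=52, l++
l=1 r=12: min(3,8)*11=33 best=52, l++
l=2 r=12: min(18,8)*10=80 best=80 *, r--
l=2 r=11: min(18,3)*9=27 best=80, r--
l=2 r=10: min(18,16)*8=128 best=128 *, r--
l=2 r=9: min(18,10)*7=70 best=128, r--
l=2 r=8: min(18,16)*6=96 best=128, r--
l=2 r=7: min(18,12)*5=60 best=128, r--
l=2 r=6: min(18,3)*4=12 best=128, r--
l=2 r=5: min(18,7)*3=21 best=128, r--
l=2 r=4: min(18,19)*2=36 best=128, l++
l=3 r=4: min(1,19)*1=1 best=128, l++

max area = 128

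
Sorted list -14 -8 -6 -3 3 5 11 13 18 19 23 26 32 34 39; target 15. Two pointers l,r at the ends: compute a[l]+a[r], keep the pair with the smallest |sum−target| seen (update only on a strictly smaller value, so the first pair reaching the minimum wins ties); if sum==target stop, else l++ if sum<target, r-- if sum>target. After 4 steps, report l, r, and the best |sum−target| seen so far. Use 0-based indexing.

l=1, r=11, best |Δ|=3

[0,14] -14+39=25 d=10 * → r--
[0,13] -14+34=20 d=5 * → r--
[0,12] -14+32=18 d=3 * → r--
[0,11] -14+26=12 d=3 → l++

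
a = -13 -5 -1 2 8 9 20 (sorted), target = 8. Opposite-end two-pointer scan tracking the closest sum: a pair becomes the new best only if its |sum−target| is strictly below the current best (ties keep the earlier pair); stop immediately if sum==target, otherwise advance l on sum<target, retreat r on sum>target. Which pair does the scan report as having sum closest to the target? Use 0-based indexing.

pair (-1, 9) with sum 8 (|Δ|=0)

[0,6] -13+20=7 d=1 * → l++
[1,6] -5+20=15 d=7 → r--
[1,5] -5+9=4 d=4 → l++
[2,5] -1+9=8 d=0 * → stop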